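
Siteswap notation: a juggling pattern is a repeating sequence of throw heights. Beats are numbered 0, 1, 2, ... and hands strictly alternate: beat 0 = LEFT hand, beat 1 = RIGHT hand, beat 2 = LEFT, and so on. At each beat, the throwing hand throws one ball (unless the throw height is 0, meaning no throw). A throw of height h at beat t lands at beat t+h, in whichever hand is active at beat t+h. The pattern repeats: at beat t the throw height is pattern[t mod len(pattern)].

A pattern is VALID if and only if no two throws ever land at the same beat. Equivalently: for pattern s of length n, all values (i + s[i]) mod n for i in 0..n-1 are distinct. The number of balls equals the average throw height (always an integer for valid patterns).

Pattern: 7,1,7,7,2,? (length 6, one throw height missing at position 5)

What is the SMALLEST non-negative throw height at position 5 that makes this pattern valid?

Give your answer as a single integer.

i=0: (0 + 7) mod 6 = 1
i=1: (1 + 1) mod 6 = 2
i=2: (2 + 7) mod 6 = 3
i=3: (3 + 7) mod 6 = 4
i=4: (4 + 2) mod 6 = 0
i=5: s[i]=? (unknown)
Known residues: [0, 1, 2, 3, 4]; need a permutation of 0..5, so missing residue r = 5
Need (5 + s) mod 6 = 5; smallest s = (5 - 5) mod 6 = 0

Answer: 0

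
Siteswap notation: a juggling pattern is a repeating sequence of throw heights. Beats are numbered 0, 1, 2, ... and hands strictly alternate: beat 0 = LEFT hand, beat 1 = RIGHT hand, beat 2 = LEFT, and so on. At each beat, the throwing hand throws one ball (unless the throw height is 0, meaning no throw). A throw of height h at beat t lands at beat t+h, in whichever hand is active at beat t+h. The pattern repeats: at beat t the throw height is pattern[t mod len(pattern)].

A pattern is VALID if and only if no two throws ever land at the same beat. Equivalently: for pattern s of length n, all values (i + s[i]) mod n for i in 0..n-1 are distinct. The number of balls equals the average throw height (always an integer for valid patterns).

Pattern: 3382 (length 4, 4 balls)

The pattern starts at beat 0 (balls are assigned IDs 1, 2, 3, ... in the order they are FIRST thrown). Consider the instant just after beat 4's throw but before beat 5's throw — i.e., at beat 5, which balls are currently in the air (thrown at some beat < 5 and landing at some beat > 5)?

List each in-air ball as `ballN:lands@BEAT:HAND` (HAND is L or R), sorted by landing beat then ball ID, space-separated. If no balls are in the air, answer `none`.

Answer: ball2:lands@7:R ball3:lands@10:L

Derivation:
Beat 0 (L): throw ball1 h=3 -> lands@3:R; in-air after throw: [b1@3:R]
Beat 1 (R): throw ball2 h=3 -> lands@4:L; in-air after throw: [b1@3:R b2@4:L]
Beat 2 (L): throw ball3 h=8 -> lands@10:L; in-air after throw: [b1@3:R b2@4:L b3@10:L]
Beat 3 (R): throw ball1 h=2 -> lands@5:R; in-air after throw: [b2@4:L b1@5:R b3@10:L]
Beat 4 (L): throw ball2 h=3 -> lands@7:R; in-air after throw: [b1@5:R b2@7:R b3@10:L]
Beat 5 (R): throw ball1 h=3 -> lands@8:L; in-air after throw: [b2@7:R b1@8:L b3@10:L]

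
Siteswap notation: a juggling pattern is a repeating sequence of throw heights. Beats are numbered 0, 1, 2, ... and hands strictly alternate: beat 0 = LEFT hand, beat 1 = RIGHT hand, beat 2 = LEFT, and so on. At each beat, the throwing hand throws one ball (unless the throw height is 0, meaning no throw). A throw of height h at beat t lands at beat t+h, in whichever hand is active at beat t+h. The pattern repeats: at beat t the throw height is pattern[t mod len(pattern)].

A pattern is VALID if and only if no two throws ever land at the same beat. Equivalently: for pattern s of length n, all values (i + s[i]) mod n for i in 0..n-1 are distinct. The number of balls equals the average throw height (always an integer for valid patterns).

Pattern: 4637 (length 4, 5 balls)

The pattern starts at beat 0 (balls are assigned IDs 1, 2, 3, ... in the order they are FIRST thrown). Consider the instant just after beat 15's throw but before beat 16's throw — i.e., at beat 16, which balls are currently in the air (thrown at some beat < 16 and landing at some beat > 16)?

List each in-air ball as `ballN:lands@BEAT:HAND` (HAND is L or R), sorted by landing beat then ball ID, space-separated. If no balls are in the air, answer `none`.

Beat 0 (L): throw ball1 h=4 -> lands@4:L; in-air after throw: [b1@4:L]
Beat 1 (R): throw ball2 h=6 -> lands@7:R; in-air after throw: [b1@4:L b2@7:R]
Beat 2 (L): throw ball3 h=3 -> lands@5:R; in-air after throw: [b1@4:L b3@5:R b2@7:R]
Beat 3 (R): throw ball4 h=7 -> lands@10:L; in-air after throw: [b1@4:L b3@5:R b2@7:R b4@10:L]
Beat 4 (L): throw ball1 h=4 -> lands@8:L; in-air after throw: [b3@5:R b2@7:R b1@8:L b4@10:L]
Beat 5 (R): throw ball3 h=6 -> lands@11:R; in-air after throw: [b2@7:R b1@8:L b4@10:L b3@11:R]
Beat 6 (L): throw ball5 h=3 -> lands@9:R; in-air after throw: [b2@7:R b1@8:L b5@9:R b4@10:L b3@11:R]
Beat 7 (R): throw ball2 h=7 -> lands@14:L; in-air after throw: [b1@8:L b5@9:R b4@10:L b3@11:R b2@14:L]
Beat 8 (L): throw ball1 h=4 -> lands@12:L; in-air after throw: [b5@9:R b4@10:L b3@11:R b1@12:L b2@14:L]
Beat 9 (R): throw ball5 h=6 -> lands@15:R; in-air after throw: [b4@10:L b3@11:R b1@12:L b2@14:L b5@15:R]
Beat 10 (L): throw ball4 h=3 -> lands@13:R; in-air after throw: [b3@11:R b1@12:L b4@13:R b2@14:L b5@15:R]
Beat 11 (R): throw ball3 h=7 -> lands@18:L; in-air after throw: [b1@12:L b4@13:R b2@14:L b5@15:R b3@18:L]
Beat 12 (L): throw ball1 h=4 -> lands@16:L; in-air after throw: [b4@13:R b2@14:L b5@15:R b1@16:L b3@18:L]
Beat 13 (R): throw ball4 h=6 -> lands@19:R; in-air after throw: [b2@14:L b5@15:R b1@16:L b3@18:L b4@19:R]
Beat 14 (L): throw ball2 h=3 -> lands@17:R; in-air after throw: [b5@15:R b1@16:L b2@17:R b3@18:L b4@19:R]
Beat 15 (R): throw ball5 h=7 -> lands@22:L; in-air after throw: [b1@16:L b2@17:R b3@18:L b4@19:R b5@22:L]
Beat 16 (L): throw ball1 h=4 -> lands@20:L; in-air after throw: [b2@17:R b3@18:L b4@19:R b1@20:L b5@22:L]

Answer: ball2:lands@17:R ball3:lands@18:L ball4:lands@19:R ball5:lands@22:L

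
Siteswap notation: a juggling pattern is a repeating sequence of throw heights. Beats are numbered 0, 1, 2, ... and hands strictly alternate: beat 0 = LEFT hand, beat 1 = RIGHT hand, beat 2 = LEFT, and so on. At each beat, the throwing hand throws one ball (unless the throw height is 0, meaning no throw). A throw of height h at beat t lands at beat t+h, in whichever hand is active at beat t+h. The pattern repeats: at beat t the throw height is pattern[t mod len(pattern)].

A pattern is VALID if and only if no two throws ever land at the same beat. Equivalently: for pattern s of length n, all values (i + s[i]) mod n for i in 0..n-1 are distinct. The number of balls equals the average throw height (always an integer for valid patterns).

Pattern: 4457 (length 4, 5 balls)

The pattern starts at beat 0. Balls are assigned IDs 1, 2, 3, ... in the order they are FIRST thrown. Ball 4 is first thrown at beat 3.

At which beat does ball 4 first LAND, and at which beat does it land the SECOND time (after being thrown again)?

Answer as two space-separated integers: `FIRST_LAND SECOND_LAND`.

Answer: 10 15

Derivation:
Beat 0 (L): throw ball1 h=4 -> lands@4:L; in-air after throw: [b1@4:L]
Beat 1 (R): throw ball2 h=4 -> lands@5:R; in-air after throw: [b1@4:L b2@5:R]
Beat 2 (L): throw ball3 h=5 -> lands@7:R; in-air after throw: [b1@4:L b2@5:R b3@7:R]
Beat 3 (R): throw ball4 h=7 -> lands@10:L; in-air after throw: [b1@4:L b2@5:R b3@7:R b4@10:L]
Beat 4 (L): throw ball1 h=4 -> lands@8:L; in-air after throw: [b2@5:R b3@7:R b1@8:L b4@10:L]
Beat 5 (R): throw ball2 h=4 -> lands@9:R; in-air after throw: [b3@7:R b1@8:L b2@9:R b4@10:L]
Beat 6 (L): throw ball5 h=5 -> lands@11:R; in-air after throw: [b3@7:R b1@8:L b2@9:R b4@10:L b5@11:R]
Beat 7 (R): throw ball3 h=7 -> lands@14:L; in-air after throw: [b1@8:L b2@9:R b4@10:L b5@11:R b3@14:L]
Beat 8 (L): throw ball1 h=4 -> lands@12:L; in-air after throw: [b2@9:R b4@10:L b5@11:R b1@12:L b3@14:L]
Beat 9 (R): throw ball2 h=4 -> lands@13:R; in-air after throw: [b4@10:L b5@11:R b1@12:L b2@13:R b3@14:L]
Beat 10 (L): throw ball4 h=5 -> lands@15:R; in-air after throw: [b5@11:R b1@12:L b2@13:R b3@14:L b4@15:R]
Beat 11 (R): throw ball5 h=7 -> lands@18:L; in-air after throw: [b1@12:L b2@13:R b3@14:L b4@15:R b5@18:L]
Beat 12 (L): throw ball1 h=4 -> lands@16:L; in-air after throw: [b2@13:R b3@14:L b4@15:R b1@16:L b5@18:L]
Beat 13 (R): throw ball2 h=4 -> lands@17:R; in-air after throw: [b3@14:L b4@15:R b1@16:L b2@17:R b5@18:L]
Beat 14 (L): throw ball3 h=5 -> lands@19:R; in-air after throw: [b4@15:R b1@16:L b2@17:R b5@18:L b3@19:R]
Beat 15 (R): throw ball4 h=7 -> lands@22:L; in-air after throw: [b1@16:L b2@17:R b5@18:L b3@19:R b4@22:L]
Ball 4: thrown@3 h=7 -> first land @10; rethrown@10 h=5 -> second land @15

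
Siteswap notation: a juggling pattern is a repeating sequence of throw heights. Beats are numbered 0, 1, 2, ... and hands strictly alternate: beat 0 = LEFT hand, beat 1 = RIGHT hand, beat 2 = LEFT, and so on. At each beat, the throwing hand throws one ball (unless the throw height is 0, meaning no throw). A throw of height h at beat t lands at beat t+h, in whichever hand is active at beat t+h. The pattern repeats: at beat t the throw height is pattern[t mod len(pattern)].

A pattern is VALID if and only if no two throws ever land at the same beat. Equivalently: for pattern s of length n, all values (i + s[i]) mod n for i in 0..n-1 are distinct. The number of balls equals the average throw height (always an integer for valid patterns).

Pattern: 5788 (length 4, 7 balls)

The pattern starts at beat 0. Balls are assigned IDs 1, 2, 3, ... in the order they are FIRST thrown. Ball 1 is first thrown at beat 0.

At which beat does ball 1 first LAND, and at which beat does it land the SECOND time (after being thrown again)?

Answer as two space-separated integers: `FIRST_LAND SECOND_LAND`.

Beat 0 (L): throw ball1 h=5 -> lands@5:R; in-air after throw: [b1@5:R]
Beat 1 (R): throw ball2 h=7 -> lands@8:L; in-air after throw: [b1@5:R b2@8:L]
Beat 2 (L): throw ball3 h=8 -> lands@10:L; in-air after throw: [b1@5:R b2@8:L b3@10:L]
Beat 3 (R): throw ball4 h=8 -> lands@11:R; in-air after throw: [b1@5:R b2@8:L b3@10:L b4@11:R]
Beat 4 (L): throw ball5 h=5 -> lands@9:R; in-air after throw: [b1@5:R b2@8:L b5@9:R b3@10:L b4@11:R]
Beat 5 (R): throw ball1 h=7 -> lands@12:L; in-air after throw: [b2@8:L b5@9:R b3@10:L b4@11:R b1@12:L]
Beat 6 (L): throw ball6 h=8 -> lands@14:L; in-air after throw: [b2@8:L b5@9:R b3@10:L b4@11:R b1@12:L b6@14:L]
Beat 7 (R): throw ball7 h=8 -> lands@15:R; in-air after throw: [b2@8:L b5@9:R b3@10:L b4@11:R b1@12:L b6@14:L b7@15:R]
Beat 8 (L): throw ball2 h=5 -> lands@13:R; in-air after throw: [b5@9:R b3@10:L b4@11:R b1@12:L b2@13:R b6@14:L b7@15:R]
Beat 9 (R): throw ball5 h=7 -> lands@16:L; in-air after throw: [b3@10:L b4@11:R b1@12:L b2@13:R b6@14:L b7@15:R b5@16:L]
Beat 10 (L): throw ball3 h=8 -> lands@18:L; in-air after throw: [b4@11:R b1@12:L b2@13:R b6@14:L b7@15:R b5@16:L b3@18:L]
Beat 11 (R): throw ball4 h=8 -> lands@19:R; in-air after throw: [b1@12:L b2@13:R b6@14:L b7@15:R b5@16:L b3@18:L b4@19:R]
Beat 12 (L): throw ball1 h=5 -> lands@17:R; in-air after throw: [b2@13:R b6@14:L b7@15:R b5@16:L b1@17:R b3@18:L b4@19:R]
Ball 1: thrown@0 h=5 -> first land @5; rethrown@5 h=7 -> second land @12

Answer: 5 12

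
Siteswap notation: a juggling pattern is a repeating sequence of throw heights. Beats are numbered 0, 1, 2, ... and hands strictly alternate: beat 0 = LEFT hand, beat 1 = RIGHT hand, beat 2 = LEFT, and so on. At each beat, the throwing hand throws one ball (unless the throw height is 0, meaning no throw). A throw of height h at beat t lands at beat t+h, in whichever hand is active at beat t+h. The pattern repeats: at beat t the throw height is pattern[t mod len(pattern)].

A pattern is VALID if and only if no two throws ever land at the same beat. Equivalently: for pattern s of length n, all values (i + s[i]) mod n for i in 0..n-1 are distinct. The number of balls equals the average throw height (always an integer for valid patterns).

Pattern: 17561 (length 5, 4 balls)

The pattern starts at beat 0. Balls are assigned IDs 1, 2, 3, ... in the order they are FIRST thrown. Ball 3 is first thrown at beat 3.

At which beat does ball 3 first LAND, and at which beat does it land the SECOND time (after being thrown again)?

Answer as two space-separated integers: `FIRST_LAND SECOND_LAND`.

Beat 0 (L): throw ball1 h=1 -> lands@1:R; in-air after throw: [b1@1:R]
Beat 1 (R): throw ball1 h=7 -> lands@8:L; in-air after throw: [b1@8:L]
Beat 2 (L): throw ball2 h=5 -> lands@7:R; in-air after throw: [b2@7:R b1@8:L]
Beat 3 (R): throw ball3 h=6 -> lands@9:R; in-air after throw: [b2@7:R b1@8:L b3@9:R]
Beat 4 (L): throw ball4 h=1 -> lands@5:R; in-air after throw: [b4@5:R b2@7:R b1@8:L b3@9:R]
Beat 5 (R): throw ball4 h=1 -> lands@6:L; in-air after throw: [b4@6:L b2@7:R b1@8:L b3@9:R]
Beat 6 (L): throw ball4 h=7 -> lands@13:R; in-air after throw: [b2@7:R b1@8:L b3@9:R b4@13:R]
Beat 7 (R): throw ball2 h=5 -> lands@12:L; in-air after throw: [b1@8:L b3@9:R b2@12:L b4@13:R]
Beat 8 (L): throw ball1 h=6 -> lands@14:L; in-air after throw: [b3@9:R b2@12:L b4@13:R b1@14:L]
Beat 9 (R): throw ball3 h=1 -> lands@10:L; in-air after throw: [b3@10:L b2@12:L b4@13:R b1@14:L]
Beat 10 (L): throw ball3 h=1 -> lands@11:R; in-air after throw: [b3@11:R b2@12:L b4@13:R b1@14:L]
Ball 3: thrown@3 h=6 -> first land @9; rethrown@9 h=1 -> second land @10

Answer: 9 10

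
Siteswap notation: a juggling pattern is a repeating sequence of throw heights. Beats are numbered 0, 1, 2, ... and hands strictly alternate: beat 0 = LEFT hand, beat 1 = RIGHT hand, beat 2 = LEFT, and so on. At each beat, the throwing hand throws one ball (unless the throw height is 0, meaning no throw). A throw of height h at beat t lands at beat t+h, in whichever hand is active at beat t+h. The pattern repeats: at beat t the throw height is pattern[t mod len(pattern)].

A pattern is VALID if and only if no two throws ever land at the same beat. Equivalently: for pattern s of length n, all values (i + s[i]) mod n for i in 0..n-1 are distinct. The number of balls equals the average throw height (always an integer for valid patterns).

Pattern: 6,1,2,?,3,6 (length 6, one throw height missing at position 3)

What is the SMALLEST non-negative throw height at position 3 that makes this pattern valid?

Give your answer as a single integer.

Answer: 0

Derivation:
i=0: (0 + 6) mod 6 = 0
i=1: (1 + 1) mod 6 = 2
i=2: (2 + 2) mod 6 = 4
i=3: s[i]=? (unknown)
i=4: (4 + 3) mod 6 = 1
i=5: (5 + 6) mod 6 = 5
Known residues: [0, 1, 2, 4, 5]; need a permutation of 0..5, so missing residue r = 3
Need (3 + s) mod 6 = 3; smallest s = (3 - 3) mod 6 = 0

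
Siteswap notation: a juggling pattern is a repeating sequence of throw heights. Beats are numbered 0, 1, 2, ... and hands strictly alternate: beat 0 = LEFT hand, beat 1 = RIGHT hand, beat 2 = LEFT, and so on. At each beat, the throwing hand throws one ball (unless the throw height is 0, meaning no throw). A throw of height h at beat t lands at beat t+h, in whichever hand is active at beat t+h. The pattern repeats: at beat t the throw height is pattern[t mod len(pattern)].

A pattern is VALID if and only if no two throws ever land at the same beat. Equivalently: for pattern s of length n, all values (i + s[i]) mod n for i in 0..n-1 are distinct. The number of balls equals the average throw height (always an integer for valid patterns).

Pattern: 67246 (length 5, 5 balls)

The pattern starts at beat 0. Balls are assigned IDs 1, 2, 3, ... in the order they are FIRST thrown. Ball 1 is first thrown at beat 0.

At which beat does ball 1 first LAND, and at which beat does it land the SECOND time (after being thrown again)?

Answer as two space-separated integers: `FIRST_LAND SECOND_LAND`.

Answer: 6 13

Derivation:
Beat 0 (L): throw ball1 h=6 -> lands@6:L; in-air after throw: [b1@6:L]
Beat 1 (R): throw ball2 h=7 -> lands@8:L; in-air after throw: [b1@6:L b2@8:L]
Beat 2 (L): throw ball3 h=2 -> lands@4:L; in-air after throw: [b3@4:L b1@6:L b2@8:L]
Beat 3 (R): throw ball4 h=4 -> lands@7:R; in-air after throw: [b3@4:L b1@6:L b4@7:R b2@8:L]
Beat 4 (L): throw ball3 h=6 -> lands@10:L; in-air after throw: [b1@6:L b4@7:R b2@8:L b3@10:L]
Beat 5 (R): throw ball5 h=6 -> lands@11:R; in-air after throw: [b1@6:L b4@7:R b2@8:L b3@10:L b5@11:R]
Beat 6 (L): throw ball1 h=7 -> lands@13:R; in-air after throw: [b4@7:R b2@8:L b3@10:L b5@11:R b1@13:R]
Beat 7 (R): throw ball4 h=2 -> lands@9:R; in-air after throw: [b2@8:L b4@9:R b3@10:L b5@11:R b1@13:R]
Beat 8 (L): throw ball2 h=4 -> lands@12:L; in-air after throw: [b4@9:R b3@10:L b5@11:R b2@12:L b1@13:R]
Beat 9 (R): throw ball4 h=6 -> lands@15:R; in-air after throw: [b3@10:L b5@11:R b2@12:L b1@13:R b4@15:R]
Beat 10 (L): throw ball3 h=6 -> lands@16:L; in-air after throw: [b5@11:R b2@12:L b1@13:R b4@15:R b3@16:L]
Beat 11 (R): throw ball5 h=7 -> lands@18:L; in-air after throw: [b2@12:L b1@13:R b4@15:R b3@16:L b5@18:L]
Beat 12 (L): throw ball2 h=2 -> lands@14:L; in-air after throw: [b1@13:R b2@14:L b4@15:R b3@16:L b5@18:L]
Beat 13 (R): throw ball1 h=4 -> lands@17:R; in-air after throw: [b2@14:L b4@15:R b3@16:L b1@17:R b5@18:L]
Ball 1: thrown@0 h=6 -> first land @6; rethrown@6 h=7 -> second land @13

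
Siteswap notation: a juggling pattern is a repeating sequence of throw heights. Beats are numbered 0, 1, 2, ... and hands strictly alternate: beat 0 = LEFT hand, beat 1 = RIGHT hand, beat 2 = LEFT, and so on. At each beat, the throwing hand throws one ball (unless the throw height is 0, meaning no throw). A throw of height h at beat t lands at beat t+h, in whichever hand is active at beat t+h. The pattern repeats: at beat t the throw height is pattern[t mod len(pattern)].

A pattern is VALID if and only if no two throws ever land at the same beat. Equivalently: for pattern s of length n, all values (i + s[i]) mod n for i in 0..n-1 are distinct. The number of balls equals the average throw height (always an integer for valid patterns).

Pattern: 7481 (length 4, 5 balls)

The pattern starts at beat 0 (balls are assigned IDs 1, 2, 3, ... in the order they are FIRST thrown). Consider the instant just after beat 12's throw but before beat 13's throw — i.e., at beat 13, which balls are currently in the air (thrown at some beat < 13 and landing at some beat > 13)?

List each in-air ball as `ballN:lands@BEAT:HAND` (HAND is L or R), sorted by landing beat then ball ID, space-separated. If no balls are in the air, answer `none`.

Answer: ball5:lands@14:L ball1:lands@15:R ball3:lands@18:L ball4:lands@19:R

Derivation:
Beat 0 (L): throw ball1 h=7 -> lands@7:R; in-air after throw: [b1@7:R]
Beat 1 (R): throw ball2 h=4 -> lands@5:R; in-air after throw: [b2@5:R b1@7:R]
Beat 2 (L): throw ball3 h=8 -> lands@10:L; in-air after throw: [b2@5:R b1@7:R b3@10:L]
Beat 3 (R): throw ball4 h=1 -> lands@4:L; in-air after throw: [b4@4:L b2@5:R b1@7:R b3@10:L]
Beat 4 (L): throw ball4 h=7 -> lands@11:R; in-air after throw: [b2@5:R b1@7:R b3@10:L b4@11:R]
Beat 5 (R): throw ball2 h=4 -> lands@9:R; in-air after throw: [b1@7:R b2@9:R b3@10:L b4@11:R]
Beat 6 (L): throw ball5 h=8 -> lands@14:L; in-air after throw: [b1@7:R b2@9:R b3@10:L b4@11:R b5@14:L]
Beat 7 (R): throw ball1 h=1 -> lands@8:L; in-air after throw: [b1@8:L b2@9:R b3@10:L b4@11:R b5@14:L]
Beat 8 (L): throw ball1 h=7 -> lands@15:R; in-air after throw: [b2@9:R b3@10:L b4@11:R b5@14:L b1@15:R]
Beat 9 (R): throw ball2 h=4 -> lands@13:R; in-air after throw: [b3@10:L b4@11:R b2@13:R b5@14:L b1@15:R]
Beat 10 (L): throw ball3 h=8 -> lands@18:L; in-air after throw: [b4@11:R b2@13:R b5@14:L b1@15:R b3@18:L]
Beat 11 (R): throw ball4 h=1 -> lands@12:L; in-air after throw: [b4@12:L b2@13:R b5@14:L b1@15:R b3@18:L]
Beat 12 (L): throw ball4 h=7 -> lands@19:R; in-air after throw: [b2@13:R b5@14:L b1@15:R b3@18:L b4@19:R]
Beat 13 (R): throw ball2 h=4 -> lands@17:R; in-air after throw: [b5@14:L b1@15:R b2@17:R b3@18:L b4@19:R]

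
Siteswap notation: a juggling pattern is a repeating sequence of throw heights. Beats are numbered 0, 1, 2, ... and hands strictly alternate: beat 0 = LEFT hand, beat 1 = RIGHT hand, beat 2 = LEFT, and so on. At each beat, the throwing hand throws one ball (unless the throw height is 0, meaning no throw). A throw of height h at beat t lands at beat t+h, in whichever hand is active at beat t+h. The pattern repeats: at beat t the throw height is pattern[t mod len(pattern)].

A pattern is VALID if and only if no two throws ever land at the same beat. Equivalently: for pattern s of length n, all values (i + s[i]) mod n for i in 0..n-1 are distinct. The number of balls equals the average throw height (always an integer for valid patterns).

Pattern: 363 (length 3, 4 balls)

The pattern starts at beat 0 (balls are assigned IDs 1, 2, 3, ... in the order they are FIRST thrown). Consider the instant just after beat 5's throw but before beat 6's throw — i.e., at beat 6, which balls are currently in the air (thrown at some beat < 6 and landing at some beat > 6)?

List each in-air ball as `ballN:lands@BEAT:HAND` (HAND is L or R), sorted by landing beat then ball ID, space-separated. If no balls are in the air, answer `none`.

Answer: ball2:lands@7:R ball3:lands@8:L ball4:lands@10:L

Derivation:
Beat 0 (L): throw ball1 h=3 -> lands@3:R; in-air after throw: [b1@3:R]
Beat 1 (R): throw ball2 h=6 -> lands@7:R; in-air after throw: [b1@3:R b2@7:R]
Beat 2 (L): throw ball3 h=3 -> lands@5:R; in-air after throw: [b1@3:R b3@5:R b2@7:R]
Beat 3 (R): throw ball1 h=3 -> lands@6:L; in-air after throw: [b3@5:R b1@6:L b2@7:R]
Beat 4 (L): throw ball4 h=6 -> lands@10:L; in-air after throw: [b3@5:R b1@6:L b2@7:R b4@10:L]
Beat 5 (R): throw ball3 h=3 -> lands@8:L; in-air after throw: [b1@6:L b2@7:R b3@8:L b4@10:L]
Beat 6 (L): throw ball1 h=3 -> lands@9:R; in-air after throw: [b2@7:R b3@8:L b1@9:R b4@10:L]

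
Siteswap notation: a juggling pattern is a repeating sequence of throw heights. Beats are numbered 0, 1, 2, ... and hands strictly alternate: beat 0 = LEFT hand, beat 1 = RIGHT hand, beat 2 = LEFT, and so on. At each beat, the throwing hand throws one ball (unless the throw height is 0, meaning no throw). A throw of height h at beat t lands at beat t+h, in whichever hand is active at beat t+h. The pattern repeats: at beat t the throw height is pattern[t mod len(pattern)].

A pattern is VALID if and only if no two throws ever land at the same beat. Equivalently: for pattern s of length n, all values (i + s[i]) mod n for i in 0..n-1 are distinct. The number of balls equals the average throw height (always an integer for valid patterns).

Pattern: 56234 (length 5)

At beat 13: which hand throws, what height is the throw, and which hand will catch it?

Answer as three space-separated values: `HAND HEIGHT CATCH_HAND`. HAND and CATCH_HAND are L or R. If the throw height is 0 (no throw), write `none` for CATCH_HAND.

Answer: R 3 L

Derivation:
Beat 13: 13 mod 2 = 1, so hand = R
Throw height = pattern[13 mod 5] = pattern[3] = 3
Lands at beat 13+3=16, 16 mod 2 = 0, so catch hand = L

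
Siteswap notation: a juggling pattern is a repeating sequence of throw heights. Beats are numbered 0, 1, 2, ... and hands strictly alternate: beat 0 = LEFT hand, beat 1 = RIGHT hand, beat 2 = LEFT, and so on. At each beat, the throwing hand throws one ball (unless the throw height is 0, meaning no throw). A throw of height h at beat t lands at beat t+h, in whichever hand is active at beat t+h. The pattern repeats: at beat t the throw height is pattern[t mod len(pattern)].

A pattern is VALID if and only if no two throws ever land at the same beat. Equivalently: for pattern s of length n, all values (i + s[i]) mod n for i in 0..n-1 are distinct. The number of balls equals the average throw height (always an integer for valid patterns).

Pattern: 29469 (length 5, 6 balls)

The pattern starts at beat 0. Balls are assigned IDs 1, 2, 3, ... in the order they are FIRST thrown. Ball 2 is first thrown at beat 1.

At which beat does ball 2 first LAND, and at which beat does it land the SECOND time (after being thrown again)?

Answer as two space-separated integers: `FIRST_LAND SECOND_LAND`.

Beat 0 (L): throw ball1 h=2 -> lands@2:L; in-air after throw: [b1@2:L]
Beat 1 (R): throw ball2 h=9 -> lands@10:L; in-air after throw: [b1@2:L b2@10:L]
Beat 2 (L): throw ball1 h=4 -> lands@6:L; in-air after throw: [b1@6:L b2@10:L]
Beat 3 (R): throw ball3 h=6 -> lands@9:R; in-air after throw: [b1@6:L b3@9:R b2@10:L]
Beat 4 (L): throw ball4 h=9 -> lands@13:R; in-air after throw: [b1@6:L b3@9:R b2@10:L b4@13:R]
Beat 5 (R): throw ball5 h=2 -> lands@7:R; in-air after throw: [b1@6:L b5@7:R b3@9:R b2@10:L b4@13:R]
Beat 6 (L): throw ball1 h=9 -> lands@15:R; in-air after throw: [b5@7:R b3@9:R b2@10:L b4@13:R b1@15:R]
Beat 7 (R): throw ball5 h=4 -> lands@11:R; in-air after throw: [b3@9:R b2@10:L b5@11:R b4@13:R b1@15:R]
Beat 8 (L): throw ball6 h=6 -> lands@14:L; in-air after throw: [b3@9:R b2@10:L b5@11:R b4@13:R b6@14:L b1@15:R]
Beat 9 (R): throw ball3 h=9 -> lands@18:L; in-air after throw: [b2@10:L b5@11:R b4@13:R b6@14:L b1@15:R b3@18:L]
Beat 10 (L): throw ball2 h=2 -> lands@12:L; in-air after throw: [b5@11:R b2@12:L b4@13:R b6@14:L b1@15:R b3@18:L]
Beat 11 (R): throw ball5 h=9 -> lands@20:L; in-air after throw: [b2@12:L b4@13:R b6@14:L b1@15:R b3@18:L b5@20:L]
Beat 12 (L): throw ball2 h=4 -> lands@16:L; in-air after throw: [b4@13:R b6@14:L b1@15:R b2@16:L b3@18:L b5@20:L]
Ball 2: thrown@1 h=9 -> first land @10; rethrown@10 h=2 -> second land @12

Answer: 10 12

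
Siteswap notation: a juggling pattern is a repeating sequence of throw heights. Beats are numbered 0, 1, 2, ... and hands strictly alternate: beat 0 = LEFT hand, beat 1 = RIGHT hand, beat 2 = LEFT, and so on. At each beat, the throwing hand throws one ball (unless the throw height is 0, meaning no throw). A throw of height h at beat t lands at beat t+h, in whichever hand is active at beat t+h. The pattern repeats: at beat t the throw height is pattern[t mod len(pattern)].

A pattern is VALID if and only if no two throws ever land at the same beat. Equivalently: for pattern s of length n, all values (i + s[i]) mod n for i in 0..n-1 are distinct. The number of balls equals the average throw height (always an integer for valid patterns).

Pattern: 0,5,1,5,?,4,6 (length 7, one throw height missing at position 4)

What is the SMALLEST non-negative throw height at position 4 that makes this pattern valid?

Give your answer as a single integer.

Answer: 0

Derivation:
i=0: (0 + 0) mod 7 = 0
i=1: (1 + 5) mod 7 = 6
i=2: (2 + 1) mod 7 = 3
i=3: (3 + 5) mod 7 = 1
i=4: s[i]=? (unknown)
i=5: (5 + 4) mod 7 = 2
i=6: (6 + 6) mod 7 = 5
Known residues: [0, 1, 2, 3, 5, 6]; need a permutation of 0..6, so missing residue r = 4
Need (4 + s) mod 7 = 4; smallest s = (4 - 4) mod 7 = 0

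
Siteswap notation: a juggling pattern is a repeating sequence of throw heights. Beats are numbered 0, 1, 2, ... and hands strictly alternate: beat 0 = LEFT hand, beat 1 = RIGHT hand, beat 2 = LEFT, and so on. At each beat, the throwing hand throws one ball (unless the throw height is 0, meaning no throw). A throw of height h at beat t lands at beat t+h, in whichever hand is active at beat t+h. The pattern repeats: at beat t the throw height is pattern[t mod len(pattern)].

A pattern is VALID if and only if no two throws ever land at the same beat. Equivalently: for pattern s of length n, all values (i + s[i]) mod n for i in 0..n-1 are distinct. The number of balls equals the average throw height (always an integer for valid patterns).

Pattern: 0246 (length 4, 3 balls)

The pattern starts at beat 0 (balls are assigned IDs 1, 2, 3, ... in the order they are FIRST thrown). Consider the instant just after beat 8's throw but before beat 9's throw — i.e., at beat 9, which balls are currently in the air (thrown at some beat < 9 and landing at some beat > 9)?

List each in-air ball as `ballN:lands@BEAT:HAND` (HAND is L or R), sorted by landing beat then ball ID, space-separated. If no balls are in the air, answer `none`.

Beat 1 (R): throw ball1 h=2 -> lands@3:R; in-air after throw: [b1@3:R]
Beat 2 (L): throw ball2 h=4 -> lands@6:L; in-air after throw: [b1@3:R b2@6:L]
Beat 3 (R): throw ball1 h=6 -> lands@9:R; in-air after throw: [b2@6:L b1@9:R]
Beat 5 (R): throw ball3 h=2 -> lands@7:R; in-air after throw: [b2@6:L b3@7:R b1@9:R]
Beat 6 (L): throw ball2 h=4 -> lands@10:L; in-air after throw: [b3@7:R b1@9:R b2@10:L]
Beat 7 (R): throw ball3 h=6 -> lands@13:R; in-air after throw: [b1@9:R b2@10:L b3@13:R]
Beat 9 (R): throw ball1 h=2 -> lands@11:R; in-air after throw: [b2@10:L b1@11:R b3@13:R]

Answer: ball2:lands@10:L ball3:lands@13:R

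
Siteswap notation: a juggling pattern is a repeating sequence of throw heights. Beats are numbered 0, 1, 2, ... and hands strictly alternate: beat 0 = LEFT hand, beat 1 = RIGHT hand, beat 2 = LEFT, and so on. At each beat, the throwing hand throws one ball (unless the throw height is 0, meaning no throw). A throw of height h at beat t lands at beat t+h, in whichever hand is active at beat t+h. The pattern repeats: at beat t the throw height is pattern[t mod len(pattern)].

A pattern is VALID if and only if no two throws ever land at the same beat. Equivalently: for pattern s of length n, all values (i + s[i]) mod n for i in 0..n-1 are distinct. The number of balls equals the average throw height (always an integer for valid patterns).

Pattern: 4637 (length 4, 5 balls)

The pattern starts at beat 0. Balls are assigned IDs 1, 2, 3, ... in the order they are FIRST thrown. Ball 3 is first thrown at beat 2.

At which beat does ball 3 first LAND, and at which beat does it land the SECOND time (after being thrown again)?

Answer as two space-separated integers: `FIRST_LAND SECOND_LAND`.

Beat 0 (L): throw ball1 h=4 -> lands@4:L; in-air after throw: [b1@4:L]
Beat 1 (R): throw ball2 h=6 -> lands@7:R; in-air after throw: [b1@4:L b2@7:R]
Beat 2 (L): throw ball3 h=3 -> lands@5:R; in-air after throw: [b1@4:L b3@5:R b2@7:R]
Beat 3 (R): throw ball4 h=7 -> lands@10:L; in-air after throw: [b1@4:L b3@5:R b2@7:R b4@10:L]
Beat 4 (L): throw ball1 h=4 -> lands@8:L; in-air after throw: [b3@5:R b2@7:R b1@8:L b4@10:L]
Beat 5 (R): throw ball3 h=6 -> lands@11:R; in-air after throw: [b2@7:R b1@8:L b4@10:L b3@11:R]
Beat 6 (L): throw ball5 h=3 -> lands@9:R; in-air after throw: [b2@7:R b1@8:L b5@9:R b4@10:L b3@11:R]
Beat 7 (R): throw ball2 h=7 -> lands@14:L; in-air after throw: [b1@8:L b5@9:R b4@10:L b3@11:R b2@14:L]
Beat 8 (L): throw ball1 h=4 -> lands@12:L; in-air after throw: [b5@9:R b4@10:L b3@11:R b1@12:L b2@14:L]
Beat 9 (R): throw ball5 h=6 -> lands@15:R; in-air after throw: [b4@10:L b3@11:R b1@12:L b2@14:L b5@15:R]
Beat 10 (L): throw ball4 h=3 -> lands@13:R; in-air after throw: [b3@11:R b1@12:L b4@13:R b2@14:L b5@15:R]
Beat 11 (R): throw ball3 h=7 -> lands@18:L; in-air after throw: [b1@12:L b4@13:R b2@14:L b5@15:R b3@18:L]
Ball 3: thrown@2 h=3 -> first land @5; rethrown@5 h=6 -> second land @11

Answer: 5 11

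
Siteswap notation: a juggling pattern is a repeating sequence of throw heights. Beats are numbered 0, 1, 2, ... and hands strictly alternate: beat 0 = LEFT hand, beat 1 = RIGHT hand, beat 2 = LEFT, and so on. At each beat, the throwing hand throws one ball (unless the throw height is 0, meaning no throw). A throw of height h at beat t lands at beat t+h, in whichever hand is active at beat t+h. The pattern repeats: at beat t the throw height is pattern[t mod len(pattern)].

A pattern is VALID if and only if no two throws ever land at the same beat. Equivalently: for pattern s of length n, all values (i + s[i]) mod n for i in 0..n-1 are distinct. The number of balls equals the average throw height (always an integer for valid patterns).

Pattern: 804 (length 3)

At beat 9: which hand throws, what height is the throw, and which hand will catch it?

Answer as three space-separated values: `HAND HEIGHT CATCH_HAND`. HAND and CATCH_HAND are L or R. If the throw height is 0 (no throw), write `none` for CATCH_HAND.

Answer: R 8 R

Derivation:
Beat 9: 9 mod 2 = 1, so hand = R
Throw height = pattern[9 mod 3] = pattern[0] = 8
Lands at beat 9+8=17, 17 mod 2 = 1, so catch hand = R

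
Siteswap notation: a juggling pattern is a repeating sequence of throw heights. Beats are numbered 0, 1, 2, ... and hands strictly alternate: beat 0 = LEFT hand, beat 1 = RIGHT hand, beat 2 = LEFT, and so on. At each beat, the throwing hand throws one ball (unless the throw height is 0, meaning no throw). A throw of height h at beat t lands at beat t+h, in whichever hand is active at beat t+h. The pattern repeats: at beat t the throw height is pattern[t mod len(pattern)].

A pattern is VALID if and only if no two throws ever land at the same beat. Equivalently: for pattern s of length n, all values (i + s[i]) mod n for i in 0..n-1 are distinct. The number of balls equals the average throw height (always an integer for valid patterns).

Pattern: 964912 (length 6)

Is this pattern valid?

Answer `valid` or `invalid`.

i=0: (i + s[i]) mod n = (0 + 9) mod 6 = 3
i=1: (i + s[i]) mod n = (1 + 6) mod 6 = 1
i=2: (i + s[i]) mod n = (2 + 4) mod 6 = 0
i=3: (i + s[i]) mod n = (3 + 9) mod 6 = 0
i=4: (i + s[i]) mod n = (4 + 1) mod 6 = 5
i=5: (i + s[i]) mod n = (5 + 2) mod 6 = 1
Residues: [3, 1, 0, 0, 5, 1], distinct: False

Answer: invalid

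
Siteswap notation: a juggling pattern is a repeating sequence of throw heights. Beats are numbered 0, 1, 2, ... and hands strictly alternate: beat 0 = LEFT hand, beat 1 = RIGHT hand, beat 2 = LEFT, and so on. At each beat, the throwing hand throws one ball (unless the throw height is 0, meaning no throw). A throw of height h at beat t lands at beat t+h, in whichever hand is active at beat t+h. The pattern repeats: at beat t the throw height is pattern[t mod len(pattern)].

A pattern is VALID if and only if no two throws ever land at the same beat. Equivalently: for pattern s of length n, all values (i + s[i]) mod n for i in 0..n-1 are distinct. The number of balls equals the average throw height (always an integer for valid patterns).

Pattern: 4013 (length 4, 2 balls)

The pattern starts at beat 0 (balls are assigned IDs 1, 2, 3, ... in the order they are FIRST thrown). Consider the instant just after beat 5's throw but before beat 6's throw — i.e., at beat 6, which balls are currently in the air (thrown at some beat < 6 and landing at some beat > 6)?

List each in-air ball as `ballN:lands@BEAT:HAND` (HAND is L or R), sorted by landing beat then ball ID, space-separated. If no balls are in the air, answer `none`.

Beat 0 (L): throw ball1 h=4 -> lands@4:L; in-air after throw: [b1@4:L]
Beat 2 (L): throw ball2 h=1 -> lands@3:R; in-air after throw: [b2@3:R b1@4:L]
Beat 3 (R): throw ball2 h=3 -> lands@6:L; in-air after throw: [b1@4:L b2@6:L]
Beat 4 (L): throw ball1 h=4 -> lands@8:L; in-air after throw: [b2@6:L b1@8:L]
Beat 6 (L): throw ball2 h=1 -> lands@7:R; in-air after throw: [b2@7:R b1@8:L]

Answer: ball1:lands@8:L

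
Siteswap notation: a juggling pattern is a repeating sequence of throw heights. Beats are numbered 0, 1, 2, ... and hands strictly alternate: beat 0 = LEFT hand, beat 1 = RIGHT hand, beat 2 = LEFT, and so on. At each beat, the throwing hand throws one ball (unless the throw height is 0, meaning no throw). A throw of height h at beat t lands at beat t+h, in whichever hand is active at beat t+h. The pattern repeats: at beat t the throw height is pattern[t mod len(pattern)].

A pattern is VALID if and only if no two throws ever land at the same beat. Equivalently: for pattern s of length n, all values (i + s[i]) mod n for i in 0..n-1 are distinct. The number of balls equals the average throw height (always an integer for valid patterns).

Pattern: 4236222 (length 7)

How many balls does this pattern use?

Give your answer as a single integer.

Answer: 3

Derivation:
Pattern = [4, 2, 3, 6, 2, 2, 2], length n = 7
  position 0: throw height = 4, running sum = 4
  position 1: throw height = 2, running sum = 6
  position 2: throw height = 3, running sum = 9
  position 3: throw height = 6, running sum = 15
  position 4: throw height = 2, running sum = 17
  position 5: throw height = 2, running sum = 19
  position 6: throw height = 2, running sum = 21
Total sum = 21; balls = sum / n = 21 / 7 = 3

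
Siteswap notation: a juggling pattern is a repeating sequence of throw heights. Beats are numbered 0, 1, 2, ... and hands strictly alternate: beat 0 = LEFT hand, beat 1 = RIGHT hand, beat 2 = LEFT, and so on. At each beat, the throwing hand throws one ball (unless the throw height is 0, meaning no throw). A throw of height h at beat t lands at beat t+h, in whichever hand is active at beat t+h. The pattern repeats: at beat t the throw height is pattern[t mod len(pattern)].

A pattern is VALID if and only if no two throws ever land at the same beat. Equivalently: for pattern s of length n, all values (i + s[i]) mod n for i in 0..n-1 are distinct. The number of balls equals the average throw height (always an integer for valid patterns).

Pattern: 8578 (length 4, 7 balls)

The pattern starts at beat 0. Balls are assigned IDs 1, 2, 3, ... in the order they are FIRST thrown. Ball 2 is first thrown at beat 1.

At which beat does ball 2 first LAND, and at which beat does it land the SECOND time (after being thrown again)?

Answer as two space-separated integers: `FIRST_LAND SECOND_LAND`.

Beat 0 (L): throw ball1 h=8 -> lands@8:L; in-air after throw: [b1@8:L]
Beat 1 (R): throw ball2 h=5 -> lands@6:L; in-air after throw: [b2@6:L b1@8:L]
Beat 2 (L): throw ball3 h=7 -> lands@9:R; in-air after throw: [b2@6:L b1@8:L b3@9:R]
Beat 3 (R): throw ball4 h=8 -> lands@11:R; in-air after throw: [b2@6:L b1@8:L b3@9:R b4@11:R]
Beat 4 (L): throw ball5 h=8 -> lands@12:L; in-air after throw: [b2@6:L b1@8:L b3@9:R b4@11:R b5@12:L]
Beat 5 (R): throw ball6 h=5 -> lands@10:L; in-air after throw: [b2@6:L b1@8:L b3@9:R b6@10:L b4@11:R b5@12:L]
Beat 6 (L): throw ball2 h=7 -> lands@13:R; in-air after throw: [b1@8:L b3@9:R b6@10:L b4@11:R b5@12:L b2@13:R]
Beat 7 (R): throw ball7 h=8 -> lands@15:R; in-air after throw: [b1@8:L b3@9:R b6@10:L b4@11:R b5@12:L b2@13:R b7@15:R]
Beat 8 (L): throw ball1 h=8 -> lands@16:L; in-air after throw: [b3@9:R b6@10:L b4@11:R b5@12:L b2@13:R b7@15:R b1@16:L]
Beat 9 (R): throw ball3 h=5 -> lands@14:L; in-air after throw: [b6@10:L b4@11:R b5@12:L b2@13:R b3@14:L b7@15:R b1@16:L]
Beat 10 (L): throw ball6 h=7 -> lands@17:R; in-air after throw: [b4@11:R b5@12:L b2@13:R b3@14:L b7@15:R b1@16:L b6@17:R]
Beat 11 (R): throw ball4 h=8 -> lands@19:R; in-air after throw: [b5@12:L b2@13:R b3@14:L b7@15:R b1@16:L b6@17:R b4@19:R]
Beat 12 (L): throw ball5 h=8 -> lands@20:L; in-air after throw: [b2@13:R b3@14:L b7@15:R b1@16:L b6@17:R b4@19:R b5@20:L]
Beat 13 (R): throw ball2 h=5 -> lands@18:L; in-air after throw: [b3@14:L b7@15:R b1@16:L b6@17:R b2@18:L b4@19:R b5@20:L]
Ball 2: thrown@1 h=5 -> first land @6; rethrown@6 h=7 -> second land @13

Answer: 6 13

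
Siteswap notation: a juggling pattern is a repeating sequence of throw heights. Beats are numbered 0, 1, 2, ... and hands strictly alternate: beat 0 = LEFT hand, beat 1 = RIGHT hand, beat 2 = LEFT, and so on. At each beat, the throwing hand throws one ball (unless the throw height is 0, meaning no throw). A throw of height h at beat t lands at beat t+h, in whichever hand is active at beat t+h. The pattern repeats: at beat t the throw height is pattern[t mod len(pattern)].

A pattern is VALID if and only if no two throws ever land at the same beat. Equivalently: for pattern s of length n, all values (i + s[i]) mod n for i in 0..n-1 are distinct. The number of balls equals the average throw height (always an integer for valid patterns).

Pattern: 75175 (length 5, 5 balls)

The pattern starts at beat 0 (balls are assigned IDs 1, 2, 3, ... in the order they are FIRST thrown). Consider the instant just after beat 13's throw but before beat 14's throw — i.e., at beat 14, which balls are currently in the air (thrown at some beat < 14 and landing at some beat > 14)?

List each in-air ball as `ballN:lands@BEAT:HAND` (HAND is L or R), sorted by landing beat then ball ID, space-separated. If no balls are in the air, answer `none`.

Beat 0 (L): throw ball1 h=7 -> lands@7:R; in-air after throw: [b1@7:R]
Beat 1 (R): throw ball2 h=5 -> lands@6:L; in-air after throw: [b2@6:L b1@7:R]
Beat 2 (L): throw ball3 h=1 -> lands@3:R; in-air after throw: [b3@3:R b2@6:L b1@7:R]
Beat 3 (R): throw ball3 h=7 -> lands@10:L; in-air after throw: [b2@6:L b1@7:R b3@10:L]
Beat 4 (L): throw ball4 h=5 -> lands@9:R; in-air after throw: [b2@6:L b1@7:R b4@9:R b3@10:L]
Beat 5 (R): throw ball5 h=7 -> lands@12:L; in-air after throw: [b2@6:L b1@7:R b4@9:R b3@10:L b5@12:L]
Beat 6 (L): throw ball2 h=5 -> lands@11:R; in-air after throw: [b1@7:R b4@9:R b3@10:L b2@11:R b5@12:L]
Beat 7 (R): throw ball1 h=1 -> lands@8:L; in-air after throw: [b1@8:L b4@9:R b3@10:L b2@11:R b5@12:L]
Beat 8 (L): throw ball1 h=7 -> lands@15:R; in-air after throw: [b4@9:R b3@10:L b2@11:R b5@12:L b1@15:R]
Beat 9 (R): throw ball4 h=5 -> lands@14:L; in-air after throw: [b3@10:L b2@11:R b5@12:L b4@14:L b1@15:R]
Beat 10 (L): throw ball3 h=7 -> lands@17:R; in-air after throw: [b2@11:R b5@12:L b4@14:L b1@15:R b3@17:R]
Beat 11 (R): throw ball2 h=5 -> lands@16:L; in-air after throw: [b5@12:L b4@14:L b1@15:R b2@16:L b3@17:R]
Beat 12 (L): throw ball5 h=1 -> lands@13:R; in-air after throw: [b5@13:R b4@14:L b1@15:R b2@16:L b3@17:R]
Beat 13 (R): throw ball5 h=7 -> lands@20:L; in-air after throw: [b4@14:L b1@15:R b2@16:L b3@17:R b5@20:L]
Beat 14 (L): throw ball4 h=5 -> lands@19:R; in-air after throw: [b1@15:R b2@16:L b3@17:R b4@19:R b5@20:L]

Answer: ball1:lands@15:R ball2:lands@16:L ball3:lands@17:R ball5:lands@20:L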